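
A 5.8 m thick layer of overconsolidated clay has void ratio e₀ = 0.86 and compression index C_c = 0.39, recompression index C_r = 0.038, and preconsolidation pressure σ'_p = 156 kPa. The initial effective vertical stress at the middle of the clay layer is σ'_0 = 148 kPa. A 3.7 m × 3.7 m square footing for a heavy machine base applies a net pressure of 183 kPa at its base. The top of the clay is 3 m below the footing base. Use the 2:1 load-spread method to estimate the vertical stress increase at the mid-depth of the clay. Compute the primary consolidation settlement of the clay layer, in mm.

Mid-depth of clay below the footing base: z = 3 + 5.8/2 = 5.9 m.
Stress increase at mid-clay by the 2:1 spreading method:
Δσ = qBL/((B+z)(L+z)) = 183×3.7×3.7/((3.7+5.9)(3.7+5.9)) = 27.184 kPa
Final effective stress: σ'_f = 148 + 27.184 = 175.18 kPa.
σ'_f = 175.18 > σ'_p = 156 kPa, so the stress path crosses the preconsolidation pressure — recompression up to σ'_p, then virgin compression beyond:
S_c = H/(1+e₀)·[C_r·log₁₀(σ'_p/σ'_0) + C_c·log₁₀(σ'_f/σ'_p)]
    = 5.8/1.86 × [0.038×log₁₀(156/148) + 0.39×log₁₀(175.18/156)]
    = 3.1183 × [0.00086879 + 0.01964] = 0.06395 m

S_c ≈ 64 mm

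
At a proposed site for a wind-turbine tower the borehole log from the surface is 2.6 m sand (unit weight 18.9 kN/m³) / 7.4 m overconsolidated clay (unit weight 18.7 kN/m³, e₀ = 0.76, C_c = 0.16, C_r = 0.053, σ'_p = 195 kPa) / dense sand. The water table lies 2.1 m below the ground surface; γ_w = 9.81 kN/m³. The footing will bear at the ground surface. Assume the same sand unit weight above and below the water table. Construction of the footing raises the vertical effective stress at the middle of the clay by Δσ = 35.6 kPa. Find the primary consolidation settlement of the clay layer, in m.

S_c ≈ 0.0367 m

Mid-depth of clay below the ground surface: z = 2.6 + 7.4/2 = 6.3 m.
Total vertical stress at mid-clay: σ_v = 18.9×2.6 + 18.7×3.7 = 118.33 kPa.
Pore pressure: u = 9.81×(6.3 − 2.1) = 41.202 kPa.
Initial effective stress: σ'_0 = σ_v − u = 118.33 − 41.202 = 77.128 kPa.
Final effective stress: σ'_f = 77.128 + 35.6 = 112.73 kPa.
σ'_f = 112.73 ≤ σ'_p = 195 kPa, so the clay remains overconsolidated and only the recompression index applies:
S_c = C_r·H/(1+e₀)·log₁₀(σ'_f/σ'_0) = 0.053×7.4/1.76×log₁₀(112.73/77.128)
    = 0.22284 × 0.16483 = 0.03673 m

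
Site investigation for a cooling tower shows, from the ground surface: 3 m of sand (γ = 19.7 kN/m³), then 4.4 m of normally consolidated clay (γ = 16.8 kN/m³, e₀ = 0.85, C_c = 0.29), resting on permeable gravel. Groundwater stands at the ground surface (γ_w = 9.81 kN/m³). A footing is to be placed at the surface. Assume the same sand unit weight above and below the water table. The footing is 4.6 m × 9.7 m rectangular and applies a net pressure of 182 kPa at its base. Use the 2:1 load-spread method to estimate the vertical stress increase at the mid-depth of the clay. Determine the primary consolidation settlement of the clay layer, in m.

S_c ≈ 0.241 m

Mid-depth of clay below the ground surface: z = 3 + 4.4/2 = 5.2 m.
Total vertical stress at mid-clay: σ_v = 19.7×3 + 16.8×2.2 = 96.06 kPa.
Pore pressure: u = 9.81×(5.2 − 0) = 51.012 kPa.
Initial effective stress: σ'_0 = σ_v − u = 96.06 − 51.012 = 45.048 kPa.
Stress increase at mid-clay by the 2:1 spreading method:
Δσ = qBL/((B+z)(L+z)) = 182×4.6×9.7/((4.6+5.2)(9.7+5.2)) = 55.615 kPa
Final effective stress: σ'_f = σ'_0 + Δσ = 45.048 + 55.615 = 100.66 kPa.
Normally consolidated clay, so the full stress increment lies on the virgin compression line:
S_c = C_c·H/(1+e₀)·log₁₀(σ'_f/σ'_0) = 0.29×4.4/(1+0.85)×log₁₀(100.66/45.048)
    = 0.68973 × 0.34918 = 0.2408 m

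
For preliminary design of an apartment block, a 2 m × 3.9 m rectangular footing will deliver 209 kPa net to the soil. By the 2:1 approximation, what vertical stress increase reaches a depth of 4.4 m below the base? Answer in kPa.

Δσ_z ≈ 30.7 kPa

By the 2:1 method the load spreads at 1 horizontal : 2 vertical, so at depth z the loaded area has grown by z in each plan dimension:
Δσ = qBL/((B+z)(L+z)) = 209×2×3.9/((2+4.4)(3.9+4.4)) = 30.689 kPa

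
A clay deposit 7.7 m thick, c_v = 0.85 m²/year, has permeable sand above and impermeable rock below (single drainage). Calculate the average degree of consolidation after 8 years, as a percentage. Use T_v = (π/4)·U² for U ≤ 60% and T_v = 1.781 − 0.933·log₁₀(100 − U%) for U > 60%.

U ≈ 38.2 %

Drainage path length: H_d = H = 7.7 m (single drainage).
T_v = c_v·t/H_d² = 0.85×8/7.7² = 0.11469.
T_v = 0.11469 corresponds to the U ≤ 60% branch:
U = √(4T_v/π) = 0.3821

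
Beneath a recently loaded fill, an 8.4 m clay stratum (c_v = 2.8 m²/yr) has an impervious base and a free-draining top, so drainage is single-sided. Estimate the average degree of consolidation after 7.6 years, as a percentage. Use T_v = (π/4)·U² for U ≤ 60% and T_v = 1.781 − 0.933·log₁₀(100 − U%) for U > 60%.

Drainage path length: H_d = H = 8.4 m (single drainage).
T_v = c_v·t/H_d² = 2.8×7.6/8.4² = 0.30159.
T_v = 0.30159 corresponds to the U > 60% branch:
U = 1 − 10^((1.781 − T_v)/0.933)/100 = 0.6148

U ≈ 61.5 %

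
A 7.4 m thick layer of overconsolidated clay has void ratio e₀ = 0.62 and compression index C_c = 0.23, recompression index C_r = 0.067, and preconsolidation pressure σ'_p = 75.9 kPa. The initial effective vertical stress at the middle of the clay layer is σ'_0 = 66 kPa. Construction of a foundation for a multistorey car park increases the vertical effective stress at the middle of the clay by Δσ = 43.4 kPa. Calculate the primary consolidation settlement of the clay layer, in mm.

Final effective stress: σ'_f = 66 + 43.4 = 109.4 kPa.
σ'_f = 109.4 > σ'_p = 75.9 kPa, so the stress path crosses the preconsolidation pressure — recompression up to σ'_p, then virgin compression beyond:
S_c = H/(1+e₀)·[C_r·log₁₀(σ'_p/σ'_0) + C_c·log₁₀(σ'_f/σ'_p)]
    = 7.4/1.62 × [0.067×log₁₀(75.9/66) + 0.23×log₁₀(109.4/75.9)]
    = 4.5679 × [0.0040668 + 0.036518] = 0.1854 m

S_c ≈ 185 mm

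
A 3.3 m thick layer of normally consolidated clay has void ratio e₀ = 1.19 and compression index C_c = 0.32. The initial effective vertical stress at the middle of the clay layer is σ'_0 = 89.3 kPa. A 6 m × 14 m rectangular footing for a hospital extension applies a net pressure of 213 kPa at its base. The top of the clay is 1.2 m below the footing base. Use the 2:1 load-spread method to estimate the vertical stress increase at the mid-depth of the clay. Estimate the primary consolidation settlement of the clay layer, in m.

S_c ≈ 0.178 m

Mid-depth of clay below the footing base: z = 1.2 + 3.3/2 = 2.85 m.
Stress increase at mid-clay by the 2:1 spreading method:
Δσ = qBL/((B+z)(L+z)) = 213×6×14/((6+2.85)(14+2.85)) = 119.98 kPa
Final effective stress: σ'_f = σ'_0 + Δσ = 89.3 + 119.98 = 209.28 kPa.
Normally consolidated clay, so the full stress increment lies on the virgin compression line:
S_c = C_c·H/(1+e₀)·log₁₀(σ'_f/σ'_0) = 0.32×3.3/(1+1.19)×log₁₀(209.28/89.3)
    = 0.48219 × 0.36988 = 0.1784 m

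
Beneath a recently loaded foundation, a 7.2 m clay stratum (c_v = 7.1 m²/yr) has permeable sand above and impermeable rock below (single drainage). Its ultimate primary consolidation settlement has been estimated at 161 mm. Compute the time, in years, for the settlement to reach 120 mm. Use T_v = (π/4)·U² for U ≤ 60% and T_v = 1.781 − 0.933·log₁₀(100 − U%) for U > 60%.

Drainage path length: H_d = H = 7.2 m (single drainage).
U = S(t)/S_ult = 120/161 = 0.7453.
U > 60%: T_v = 1.781 − 0.933·log₁₀(100 − 74.534) = 0.46924.
t = T_v·H_d²/c_v = 0.46924×7.2²/7.1 = 3.426 years.

t ≈ 3.43 years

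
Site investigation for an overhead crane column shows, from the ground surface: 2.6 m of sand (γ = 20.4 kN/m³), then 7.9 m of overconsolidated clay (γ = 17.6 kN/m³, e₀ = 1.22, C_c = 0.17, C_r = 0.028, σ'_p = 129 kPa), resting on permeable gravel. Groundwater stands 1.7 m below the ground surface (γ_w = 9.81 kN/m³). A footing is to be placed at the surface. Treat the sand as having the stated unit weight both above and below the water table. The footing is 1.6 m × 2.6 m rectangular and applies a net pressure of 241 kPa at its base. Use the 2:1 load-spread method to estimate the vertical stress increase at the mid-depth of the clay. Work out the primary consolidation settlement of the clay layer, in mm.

S_c ≈ 7.14 mm

Mid-depth of clay below the ground surface: z = 2.6 + 7.9/2 = 6.55 m.
Total vertical stress at mid-clay: σ_v = 20.4×2.6 + 17.6×3.95 = 122.56 kPa.
Pore pressure: u = 9.81×(6.55 − 1.7) = 47.578 kPa.
Initial effective stress: σ'_0 = σ_v − u = 122.56 − 47.578 = 74.982 kPa.
Stress increase at mid-clay by the 2:1 spreading method:
Δσ = qBL/((B+z)(L+z)) = 241×1.6×2.6/((1.6+6.55)(2.6+6.55)) = 13.444 kPa
Final effective stress: σ'_f = 74.982 + 13.444 = 88.426 kPa.
σ'_f = 88.426 ≤ σ'_p = 129 kPa, so the clay remains overconsolidated and only the recompression index applies:
S_c = C_r·H/(1+e₀)·log₁₀(σ'_f/σ'_0) = 0.028×7.9/2.22×log₁₀(88.426/74.982)
    = 0.099641 × 0.071623 = 0.007137 m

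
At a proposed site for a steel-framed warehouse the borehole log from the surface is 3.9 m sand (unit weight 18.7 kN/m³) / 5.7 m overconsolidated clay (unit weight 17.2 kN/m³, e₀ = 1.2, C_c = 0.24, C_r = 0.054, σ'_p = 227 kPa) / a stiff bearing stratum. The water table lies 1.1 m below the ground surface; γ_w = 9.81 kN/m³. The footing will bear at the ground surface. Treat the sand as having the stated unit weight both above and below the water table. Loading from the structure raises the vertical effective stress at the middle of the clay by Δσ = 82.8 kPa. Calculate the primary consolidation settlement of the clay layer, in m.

Mid-depth of clay below the ground surface: z = 3.9 + 5.7/2 = 6.75 m.
Total vertical stress at mid-clay: σ_v = 18.7×3.9 + 17.2×2.85 = 121.95 kPa.
Pore pressure: u = 9.81×(6.75 − 1.1) = 55.427 kPa.
Initial effective stress: σ'_0 = σ_v − u = 121.95 − 55.427 = 66.523 kPa.
Final effective stress: σ'_f = 66.523 + 82.8 = 149.32 kPa.
σ'_f = 149.32 ≤ σ'_p = 227 kPa, so the clay remains overconsolidated and only the recompression index applies:
S_c = C_r·H/(1+e₀)·log₁₀(σ'_f/σ'_0) = 0.054×5.7/2.2×log₁₀(149.32/66.523)
    = 0.13991 × 0.35115 = 0.04913 m

S_c ≈ 0.0491 m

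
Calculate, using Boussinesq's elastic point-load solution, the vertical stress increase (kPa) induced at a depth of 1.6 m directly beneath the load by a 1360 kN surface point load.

Boussinesq vertical stress below a point load on an elastic half-space:
Δσ_z = 3P/(2πz²) · [1 + (r/z)²]^(−5/2)
r/z = 0/1.6 = 0; [1+(r/z)²]^(−5/2) = 1.
Δσ_z = 3×1360/(2π×1.6²) × 1 = 253.65 × 1 = 253.7 kPa

Δσ_z ≈ 254 kPa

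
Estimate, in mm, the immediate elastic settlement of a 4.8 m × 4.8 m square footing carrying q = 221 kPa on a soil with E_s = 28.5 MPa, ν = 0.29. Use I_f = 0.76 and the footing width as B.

S_e ≈ 25.9 mm

Immediate (elastic) settlement: S_e = q·B·(1−ν²)/E_s · I_f.
E_s = 28.5 MPa = 28500 kPa.
S_e = 221 × 4.8 × (1 − 0.29²) / 28500 × 0.76
    = 221 × 4.8 × 0.9159 / 28500 × 0.76
    = 0.02591 m = 25.91 mm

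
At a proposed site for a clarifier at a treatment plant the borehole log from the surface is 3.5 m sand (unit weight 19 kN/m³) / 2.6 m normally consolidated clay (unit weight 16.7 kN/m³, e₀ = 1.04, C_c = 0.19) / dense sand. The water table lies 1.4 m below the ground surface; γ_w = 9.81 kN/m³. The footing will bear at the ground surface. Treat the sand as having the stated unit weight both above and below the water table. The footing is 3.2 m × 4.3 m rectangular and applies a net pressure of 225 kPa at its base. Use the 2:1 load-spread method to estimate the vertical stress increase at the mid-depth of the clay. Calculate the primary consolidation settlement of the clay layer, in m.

Mid-depth of clay below the ground surface: z = 3.5 + 2.6/2 = 4.8 m.
Total vertical stress at mid-clay: σ_v = 19×3.5 + 16.7×1.3 = 88.21 kPa.
Pore pressure: u = 9.81×(4.8 − 1.4) = 33.354 kPa.
Initial effective stress: σ'_0 = σ_v − u = 88.21 − 33.354 = 54.856 kPa.
Stress increase at mid-clay by the 2:1 spreading method:
Δσ = qBL/((B+z)(L+z)) = 225×3.2×4.3/((3.2+4.8)(4.3+4.8)) = 42.527 kPa
Final effective stress: σ'_f = σ'_0 + Δσ = 54.856 + 42.527 = 97.383 kPa.
Normally consolidated clay, so the full stress increment lies on the virgin compression line:
S_c = C_c·H/(1+e₀)·log₁₀(σ'_f/σ'_0) = 0.19×2.6/(1+1.04)×log₁₀(97.383/54.856)
    = 0.24216 × 0.24926 = 0.06036 m

S_c ≈ 0.0604 m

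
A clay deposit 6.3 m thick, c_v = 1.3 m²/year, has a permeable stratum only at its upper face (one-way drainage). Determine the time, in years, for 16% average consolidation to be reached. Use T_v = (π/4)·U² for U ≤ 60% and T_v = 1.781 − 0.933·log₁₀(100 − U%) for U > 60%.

Drainage path length: H_d = H = 6.3 m (single drainage).
U ≤ 60%: T_v = (π/4)·U² = (π/4)×0.16² = 0.020106.
t = T_v·H_d²/c_v = 0.020106×6.3²/1.3 = 0.6139 years.

t ≈ 0.614 years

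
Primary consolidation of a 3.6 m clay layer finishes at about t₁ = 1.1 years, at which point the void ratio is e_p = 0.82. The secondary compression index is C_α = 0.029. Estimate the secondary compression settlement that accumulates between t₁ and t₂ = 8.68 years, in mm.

Secondary compression: S_s = C_α·H/(1+e_p)·log₁₀(t₂/t₁)
S_s = 0.029×3.6/(1+0.82)×log₁₀(8.68/1.1)
    = 0.05736 × 0.8971 = 0.05146 m

S_s ≈ 51.5 mm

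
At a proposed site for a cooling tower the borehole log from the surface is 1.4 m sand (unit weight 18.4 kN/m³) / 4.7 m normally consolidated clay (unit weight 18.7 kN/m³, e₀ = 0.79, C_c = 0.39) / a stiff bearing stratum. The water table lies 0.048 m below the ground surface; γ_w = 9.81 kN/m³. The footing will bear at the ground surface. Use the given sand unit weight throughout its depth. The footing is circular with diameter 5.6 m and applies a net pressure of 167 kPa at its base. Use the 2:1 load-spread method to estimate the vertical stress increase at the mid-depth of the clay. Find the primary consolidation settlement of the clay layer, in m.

S_c ≈ 0.457 m

Mid-depth of clay below the ground surface: z = 1.4 + 4.7/2 = 3.75 m.
Total vertical stress at mid-clay: σ_v = 18.4×1.4 + 18.7×2.35 = 69.705 kPa.
Pore pressure: u = 9.81×(3.75 − 0.048) = 36.317 kPa.
Initial effective stress: σ'_0 = σ_v − u = 69.705 − 36.317 = 33.388 kPa.
Stress increase at mid-clay by the 2:1 spreading method:
Δσ ≈ qD²/(D+z)² = 167×5.6²/(5.6+3.75)² = 59.906 kPa
Final effective stress: σ'_f = σ'_0 + Δσ = 33.388 + 59.906 = 93.294 kPa.
Normally consolidated clay, so the full stress increment lies on the virgin compression line:
S_c = C_c·H/(1+e₀)·log₁₀(σ'_f/σ'_0) = 0.39×4.7/(1+0.79)×log₁₀(93.294/33.388)
    = 1.024 × 0.44626 = 0.457 m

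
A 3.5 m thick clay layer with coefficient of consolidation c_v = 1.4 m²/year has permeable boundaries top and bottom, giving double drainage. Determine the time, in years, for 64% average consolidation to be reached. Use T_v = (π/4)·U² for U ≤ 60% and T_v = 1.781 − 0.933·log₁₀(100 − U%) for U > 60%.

Drainage path length: H_d = H/2 = 1.75 m (double drainage).
U > 60%: T_v = 1.781 − 0.933·log₁₀(100 − 64) = 0.32897.
t = T_v·H_d²/c_v = 0.32897×1.75²/1.4 = 0.7196 years.

t ≈ 0.72 years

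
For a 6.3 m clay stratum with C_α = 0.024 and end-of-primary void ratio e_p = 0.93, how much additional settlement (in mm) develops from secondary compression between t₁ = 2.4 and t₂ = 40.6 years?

Secondary compression: S_s = C_α·H/(1+e_p)·log₁₀(t₂/t₁)
S_s = 0.024×6.3/(1+0.93)×log₁₀(40.6/2.4)
    = 0.07834 × 1.228 = 0.09623 m

S_s ≈ 96.2 mm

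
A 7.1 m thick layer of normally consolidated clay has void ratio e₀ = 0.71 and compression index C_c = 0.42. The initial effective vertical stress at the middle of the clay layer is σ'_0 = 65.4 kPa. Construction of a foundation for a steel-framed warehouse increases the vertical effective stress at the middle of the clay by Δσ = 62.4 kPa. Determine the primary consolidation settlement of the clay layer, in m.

S_c ≈ 0.507 m

Final effective stress: σ'_f = σ'_0 + Δσ = 65.4 + 62.4 = 127.8 kPa.
Normally consolidated clay, so the full stress increment lies on the virgin compression line:
S_c = C_c·H/(1+e₀)·log₁₀(σ'_f/σ'_0) = 0.42×7.1/(1+0.71)×log₁₀(127.8/65.4)
    = 1.7439 × 0.29095 = 0.5074 m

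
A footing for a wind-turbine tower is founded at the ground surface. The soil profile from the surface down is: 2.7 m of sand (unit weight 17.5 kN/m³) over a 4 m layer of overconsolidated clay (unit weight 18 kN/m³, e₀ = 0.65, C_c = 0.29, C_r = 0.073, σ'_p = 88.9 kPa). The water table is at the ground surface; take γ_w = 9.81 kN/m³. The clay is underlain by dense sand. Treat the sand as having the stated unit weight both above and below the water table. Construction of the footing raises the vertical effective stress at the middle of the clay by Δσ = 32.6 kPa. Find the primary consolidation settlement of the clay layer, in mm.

S_c ≈ 48.4 mm

Mid-depth of clay below the ground surface: z = 2.7 + 4/2 = 4.7 m.
Total vertical stress at mid-clay: σ_v = 17.5×2.7 + 18×2 = 83.25 kPa.
Pore pressure: u = 9.81×(4.7 − 0) = 46.107 kPa.
Initial effective stress: σ'_0 = σ_v − u = 83.25 − 46.107 = 37.143 kPa.
Final effective stress: σ'_f = 37.143 + 32.6 = 69.743 kPa.
σ'_f = 69.743 ≤ σ'_p = 88.9 kPa, so the clay remains overconsolidated and only the recompression index applies:
S_c = C_r·H/(1+e₀)·log₁₀(σ'_f/σ'_0) = 0.073×4/1.65×log₁₀(69.743/37.143)
    = 0.17697 × 0.27362 = 0.04842 m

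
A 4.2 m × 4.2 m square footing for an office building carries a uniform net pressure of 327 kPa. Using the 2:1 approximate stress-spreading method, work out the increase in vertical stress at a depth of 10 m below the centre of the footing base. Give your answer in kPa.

By the 2:1 method the load spreads at 1 horizontal : 2 vertical, so at depth z the loaded area has grown by z in each plan dimension:
Δσ = qBL/((B+z)(L+z)) = 327×4.2×4.2/((4.2+10)(4.2+10)) = 28.607 kPa

Δσ_z ≈ 28.6 kPa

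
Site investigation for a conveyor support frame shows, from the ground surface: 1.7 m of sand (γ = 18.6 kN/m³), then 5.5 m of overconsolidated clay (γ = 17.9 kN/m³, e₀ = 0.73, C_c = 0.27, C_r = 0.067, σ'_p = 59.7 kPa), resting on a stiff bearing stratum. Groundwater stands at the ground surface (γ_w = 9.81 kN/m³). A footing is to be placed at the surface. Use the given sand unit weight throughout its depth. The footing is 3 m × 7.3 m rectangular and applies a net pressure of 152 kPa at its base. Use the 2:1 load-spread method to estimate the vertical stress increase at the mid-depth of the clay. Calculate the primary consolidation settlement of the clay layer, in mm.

S_c ≈ 130 mm

Mid-depth of clay below the ground surface: z = 1.7 + 5.5/2 = 4.45 m.
Total vertical stress at mid-clay: σ_v = 18.6×1.7 + 17.9×2.75 = 80.845 kPa.
Pore pressure: u = 9.81×(4.45 − 0) = 43.655 kPa.
Initial effective stress: σ'_0 = σ_v − u = 80.845 − 43.655 = 37.19 kPa.
Stress increase at mid-clay by the 2:1 spreading method:
Δσ = qBL/((B+z)(L+z)) = 152×3×7.3/((3+4.45)(7.3+4.45)) = 38.027 kPa
Final effective stress: σ'_f = 37.19 + 38.027 = 75.217 kPa.
σ'_f = 75.217 > σ'_p = 59.7 kPa, so the stress path crosses the preconsolidation pressure — recompression up to σ'_p, then virgin compression beyond:
S_c = H/(1+e₀)·[C_r·log₁₀(σ'_p/σ'_0) + C_c·log₁₀(σ'_f/σ'_p)]
    = 5.5/1.73 × [0.067×log₁₀(59.7/37.19) + 0.27×log₁₀(75.217/59.7)]
    = 3.1792 × [0.013772 + 0.027092] = 0.1299 m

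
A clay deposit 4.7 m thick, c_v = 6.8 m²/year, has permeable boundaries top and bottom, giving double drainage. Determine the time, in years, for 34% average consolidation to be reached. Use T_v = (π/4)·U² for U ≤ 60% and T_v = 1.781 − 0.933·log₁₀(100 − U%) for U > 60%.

Drainage path length: H_d = H/2 = 2.35 m (double drainage).
U ≤ 60%: T_v = (π/4)·U² = (π/4)×0.34² = 0.090792.
t = T_v·H_d²/c_v = 0.090792×2.35²/6.8 = 0.07374 years.

t ≈ 0.0737 years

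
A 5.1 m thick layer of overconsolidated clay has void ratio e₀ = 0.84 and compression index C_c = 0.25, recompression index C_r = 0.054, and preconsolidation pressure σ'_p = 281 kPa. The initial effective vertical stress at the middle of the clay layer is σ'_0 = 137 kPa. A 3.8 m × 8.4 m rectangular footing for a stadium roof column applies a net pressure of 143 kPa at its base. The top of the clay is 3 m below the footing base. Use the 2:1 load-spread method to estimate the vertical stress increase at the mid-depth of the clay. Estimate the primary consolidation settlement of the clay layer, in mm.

S_c ≈ 14.8 mm

Mid-depth of clay below the footing base: z = 3 + 5.1/2 = 5.55 m.
Stress increase at mid-clay by the 2:1 spreading method:
Δσ = qBL/((B+z)(L+z)) = 143×3.8×8.4/((3.8+5.55)(8.4+5.55)) = 34.996 kPa
Final effective stress: σ'_f = 137 + 34.996 = 172 kPa.
σ'_f = 172 ≤ σ'_p = 281 kPa, so the clay remains overconsolidated and only the recompression index applies:
S_c = C_r·H/(1+e₀)·log₁₀(σ'_f/σ'_0) = 0.054×5.1/1.84×log₁₀(172/137)
    = 0.14967 × 0.098808 = 0.01479 m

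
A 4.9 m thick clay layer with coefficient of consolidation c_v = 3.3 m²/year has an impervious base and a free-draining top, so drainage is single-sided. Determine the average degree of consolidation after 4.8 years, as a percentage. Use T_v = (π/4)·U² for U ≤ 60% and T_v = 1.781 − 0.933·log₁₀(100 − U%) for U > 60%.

Drainage path length: H_d = H = 4.9 m (single drainage).
T_v = c_v·t/H_d² = 3.3×4.8/4.9² = 0.65973.
T_v = 0.65973 corresponds to the U > 60% branch:
U = 1 − 10^((1.781 − T_v)/0.933)/100 = 0.8409

U ≈ 84.1 %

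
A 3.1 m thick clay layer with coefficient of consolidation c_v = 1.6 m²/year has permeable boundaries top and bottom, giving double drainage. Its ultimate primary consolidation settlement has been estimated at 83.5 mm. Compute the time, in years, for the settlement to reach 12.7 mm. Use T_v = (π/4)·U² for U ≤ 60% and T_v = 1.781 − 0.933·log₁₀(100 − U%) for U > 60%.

Drainage path length: H_d = H/2 = 1.55 m (double drainage).
U = S(t)/S_ult = 12.7/83.5 = 0.1521.
U ≤ 60%: T_v = (π/4)·U² = (π/4)×0.1521² = 0.018169.
t = T_v·H_d²/c_v = 0.018169×1.55²/1.6 = 0.02728 years.

t ≈ 0.0273 years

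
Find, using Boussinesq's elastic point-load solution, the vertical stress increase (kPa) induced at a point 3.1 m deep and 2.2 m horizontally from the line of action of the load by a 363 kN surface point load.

Boussinesq vertical stress below a point load on an elastic half-space:
Δσ_z = 3P/(2πz²) · [1 + (r/z)²]^(−5/2)
r/z = 2.2/3.1 = 0.70968; [1+(r/z)²]^(−5/2) = 0.36069.
Δσ_z = 3×363/(2π×3.1²) × 0.36069 = 18.035 × 0.36069 = 6.505 kPa

Δσ_z ≈ 6.51 kPa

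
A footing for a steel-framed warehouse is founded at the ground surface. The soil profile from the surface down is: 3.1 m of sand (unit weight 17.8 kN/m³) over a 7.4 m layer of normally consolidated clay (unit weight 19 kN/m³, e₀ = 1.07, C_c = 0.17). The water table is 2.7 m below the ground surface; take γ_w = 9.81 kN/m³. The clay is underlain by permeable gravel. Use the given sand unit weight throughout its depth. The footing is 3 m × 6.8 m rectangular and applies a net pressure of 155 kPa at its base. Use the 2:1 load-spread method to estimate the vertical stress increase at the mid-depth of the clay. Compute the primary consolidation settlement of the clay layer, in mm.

Mid-depth of clay below the ground surface: z = 3.1 + 7.4/2 = 6.8 m.
Total vertical stress at mid-clay: σ_v = 17.8×3.1 + 19×3.7 = 125.48 kPa.
Pore pressure: u = 9.81×(6.8 − 2.7) = 40.221 kPa.
Initial effective stress: σ'_0 = σ_v − u = 125.48 − 40.221 = 85.259 kPa.
Stress increase at mid-clay by the 2:1 spreading method:
Δσ = qBL/((B+z)(L+z)) = 155×3×6.8/((3+6.8)(6.8+6.8)) = 23.724 kPa
Final effective stress: σ'_f = σ'_0 + Δσ = 85.259 + 23.724 = 108.98 kPa.
Normally consolidated clay, so the full stress increment lies on the virgin compression line:
S_c = C_c·H/(1+e₀)·log₁₀(σ'_f/σ'_0) = 0.17×7.4/(1+1.07)×log₁₀(108.98/85.259)
    = 0.60773 × 0.10661 = 0.06479 m

S_c ≈ 64.8 mm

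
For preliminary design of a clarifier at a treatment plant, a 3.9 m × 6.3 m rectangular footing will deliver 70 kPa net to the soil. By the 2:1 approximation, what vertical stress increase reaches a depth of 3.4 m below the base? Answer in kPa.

Δσ_z ≈ 24.3 kPa

By the 2:1 method the load spreads at 1 horizontal : 2 vertical, so at depth z the loaded area has grown by z in each plan dimension:
Δσ = qBL/((B+z)(L+z)) = 70×3.9×6.3/((3.9+3.4)(6.3+3.4)) = 24.289 kPa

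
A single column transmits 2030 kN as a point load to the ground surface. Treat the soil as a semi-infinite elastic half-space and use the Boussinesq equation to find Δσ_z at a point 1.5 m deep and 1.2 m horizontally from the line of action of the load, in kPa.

Δσ_z ≈ 125 kPa

Boussinesq vertical stress below a point load on an elastic half-space:
Δσ_z = 3P/(2πz²) · [1 + (r/z)²]^(−5/2)
r/z = 1.2/1.5 = 0.8; [1+(r/z)²]^(−5/2) = 0.29033.
Δσ_z = 3×2030/(2π×1.5²) × 0.29033 = 430.78 × 0.29033 = 125.1 kPa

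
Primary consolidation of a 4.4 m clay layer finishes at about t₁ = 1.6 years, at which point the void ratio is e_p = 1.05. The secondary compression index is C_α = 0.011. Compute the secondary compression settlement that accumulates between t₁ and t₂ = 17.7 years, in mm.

Secondary compression: S_s = C_α·H/(1+e_p)·log₁₀(t₂/t₁)
S_s = 0.011×4.4/(1+1.05)×log₁₀(17.7/1.6)
    = 0.02361 × 1.044 = 0.02465 m

S_s ≈ 24.6 mm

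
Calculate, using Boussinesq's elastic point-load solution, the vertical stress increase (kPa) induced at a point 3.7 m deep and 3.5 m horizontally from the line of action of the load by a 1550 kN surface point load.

Boussinesq vertical stress below a point load on an elastic half-space:
Δσ_z = 3P/(2πz²) · [1 + (r/z)²]^(−5/2)
r/z = 3.5/3.7 = 0.94595; [1+(r/z)²]^(−5/2) = 0.20234.
Δσ_z = 3×1550/(2π×3.7²) × 0.20234 = 54.059 × 0.20234 = 10.94 kPa

Δσ_z ≈ 10.9 kPa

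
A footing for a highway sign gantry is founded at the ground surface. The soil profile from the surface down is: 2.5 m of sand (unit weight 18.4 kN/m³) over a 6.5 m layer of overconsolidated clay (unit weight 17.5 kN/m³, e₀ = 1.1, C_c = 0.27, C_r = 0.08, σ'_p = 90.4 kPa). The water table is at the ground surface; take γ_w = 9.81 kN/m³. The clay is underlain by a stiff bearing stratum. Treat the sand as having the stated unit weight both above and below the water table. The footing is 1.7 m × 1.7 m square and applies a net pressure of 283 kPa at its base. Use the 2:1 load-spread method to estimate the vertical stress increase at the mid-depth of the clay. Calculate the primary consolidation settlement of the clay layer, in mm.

Mid-depth of clay below the ground surface: z = 2.5 + 6.5/2 = 5.75 m.
Total vertical stress at mid-clay: σ_v = 18.4×2.5 + 17.5×3.25 = 102.88 kPa.
Pore pressure: u = 9.81×(5.75 − 0) = 56.408 kPa.
Initial effective stress: σ'_0 = σ_v − u = 102.88 − 56.408 = 46.472 kPa.
Stress increase at mid-clay by the 2:1 spreading method:
Δσ = qBL/((B+z)(L+z)) = 283×1.7×1.7/((1.7+5.75)(1.7+5.75)) = 14.736 kPa
Final effective stress: σ'_f = 46.472 + 14.736 = 61.208 kPa.
σ'_f = 61.208 ≤ σ'_p = 90.4 kPa, so the clay remains overconsolidated and only the recompression index applies:
S_c = C_r·H/(1+e₀)·log₁₀(σ'_f/σ'_0) = 0.08×6.5/2.1×log₁₀(61.208/46.472)
    = 0.24762 × 0.11962 = 0.02962 m

S_c ≈ 29.6 mm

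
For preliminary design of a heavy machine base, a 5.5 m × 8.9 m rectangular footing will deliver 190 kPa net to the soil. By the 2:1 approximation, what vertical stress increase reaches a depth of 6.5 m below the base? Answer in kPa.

Δσ_z ≈ 50.3 kPa

By the 2:1 method the load spreads at 1 horizontal : 2 vertical, so at depth z the loaded area has grown by z in each plan dimension:
Δσ = qBL/((B+z)(L+z)) = 190×5.5×8.9/((5.5+6.5)(8.9+6.5)) = 50.327 kPa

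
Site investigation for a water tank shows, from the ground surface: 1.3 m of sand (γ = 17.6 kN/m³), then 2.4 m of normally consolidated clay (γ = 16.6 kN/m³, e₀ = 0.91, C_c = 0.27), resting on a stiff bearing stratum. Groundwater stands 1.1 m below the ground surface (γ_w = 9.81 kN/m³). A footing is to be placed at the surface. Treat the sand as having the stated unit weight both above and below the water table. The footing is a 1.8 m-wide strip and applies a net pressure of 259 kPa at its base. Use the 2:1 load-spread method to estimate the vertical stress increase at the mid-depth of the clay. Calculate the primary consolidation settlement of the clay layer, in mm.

Mid-depth of clay below the ground surface: z = 1.3 + 2.4/2 = 2.5 m.
Total vertical stress at mid-clay: σ_v = 17.6×1.3 + 16.6×1.2 = 42.8 kPa.
Pore pressure: u = 9.81×(2.5 − 1.1) = 13.734 kPa.
Initial effective stress: σ'_0 = σ_v − u = 42.8 − 13.734 = 29.066 kPa.
Stress increase at mid-clay by the 2:1 spreading method:
Δσ = qB/(B+z) = 259×1.8/(1.8+2.5) = 108.42 kPa
Final effective stress: σ'_f = σ'_0 + Δσ = 29.066 + 108.42 = 137.49 kPa.
Normally consolidated clay, so the full stress increment lies on the virgin compression line:
S_c = C_c·H/(1+e₀)·log₁₀(σ'_f/σ'_0) = 0.27×2.4/(1+0.91)×log₁₀(137.49/29.066)
    = 0.33927 × 0.67489 = 0.229 m

S_c ≈ 229 mm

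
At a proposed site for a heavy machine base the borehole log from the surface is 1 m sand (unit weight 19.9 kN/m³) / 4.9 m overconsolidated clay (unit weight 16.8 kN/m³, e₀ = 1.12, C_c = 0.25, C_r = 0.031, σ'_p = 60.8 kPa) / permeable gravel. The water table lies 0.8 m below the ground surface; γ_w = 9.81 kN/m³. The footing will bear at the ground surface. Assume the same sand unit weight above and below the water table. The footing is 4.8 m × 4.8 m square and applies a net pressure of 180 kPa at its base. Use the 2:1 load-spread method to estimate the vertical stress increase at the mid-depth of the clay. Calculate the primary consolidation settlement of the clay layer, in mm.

Mid-depth of clay below the ground surface: z = 1 + 4.9/2 = 3.45 m.
Total vertical stress at mid-clay: σ_v = 19.9×1 + 16.8×2.45 = 61.06 kPa.
Pore pressure: u = 9.81×(3.45 − 0.8) = 25.997 kPa.
Initial effective stress: σ'_0 = σ_v − u = 61.06 − 25.997 = 35.063 kPa.
Stress increase at mid-clay by the 2:1 spreading method:
Δσ = qBL/((B+z)(L+z)) = 180×4.8×4.8/((4.8+3.45)(4.8+3.45)) = 60.932 kPa
Final effective stress: σ'_f = 35.063 + 60.932 = 95.995 kPa.
σ'_f = 95.995 > σ'_p = 60.8 kPa, so the stress path crosses the preconsolidation pressure — recompression up to σ'_p, then virgin compression beyond:
S_c = H/(1+e₀)·[C_r·log₁₀(σ'_p/σ'_0) + C_c·log₁₀(σ'_f/σ'_p)]
    = 4.9/2.12 × [0.031×log₁₀(60.8/35.063) + 0.25×log₁₀(95.995/60.8)]
    = 2.3113 × [0.0074107 + 0.049586] = 0.1317 m

S_c ≈ 132 mm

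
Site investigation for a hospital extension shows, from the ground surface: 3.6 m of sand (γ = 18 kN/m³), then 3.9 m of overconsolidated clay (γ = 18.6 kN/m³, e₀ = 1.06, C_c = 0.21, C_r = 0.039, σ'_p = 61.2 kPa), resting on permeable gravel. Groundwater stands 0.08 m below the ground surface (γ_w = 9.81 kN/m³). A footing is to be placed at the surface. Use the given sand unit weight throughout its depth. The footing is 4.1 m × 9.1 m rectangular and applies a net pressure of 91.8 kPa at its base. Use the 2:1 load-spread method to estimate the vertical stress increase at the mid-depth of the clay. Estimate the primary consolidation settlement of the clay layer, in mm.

S_c ≈ 35.4 mm

Mid-depth of clay below the ground surface: z = 3.6 + 3.9/2 = 5.55 m.
Total vertical stress at mid-clay: σ_v = 18×3.6 + 18.6×1.95 = 101.07 kPa.
Pore pressure: u = 9.81×(5.55 − 0.08) = 53.661 kPa.
Initial effective stress: σ'_0 = σ_v − u = 101.07 − 53.661 = 47.409 kPa.
Stress increase at mid-clay by the 2:1 spreading method:
Δσ = qBL/((B+z)(L+z)) = 91.8×4.1×9.1/((4.1+5.55)(9.1+5.55)) = 24.227 kPa
Final effective stress: σ'_f = 47.409 + 24.227 = 71.636 kPa.
σ'_f = 71.636 > σ'_p = 61.2 kPa, so the stress path crosses the preconsolidation pressure — recompression up to σ'_p, then virgin compression beyond:
S_c = H/(1+e₀)·[C_r·log₁₀(σ'_p/σ'_0) + C_c·log₁₀(σ'_f/σ'_p)]
    = 3.9/2.06 × [0.039×log₁₀(61.2/47.409) + 0.21×log₁₀(71.636/61.2)]
    = 1.8932 × [0.0043247 + 0.01436] = 0.03537 m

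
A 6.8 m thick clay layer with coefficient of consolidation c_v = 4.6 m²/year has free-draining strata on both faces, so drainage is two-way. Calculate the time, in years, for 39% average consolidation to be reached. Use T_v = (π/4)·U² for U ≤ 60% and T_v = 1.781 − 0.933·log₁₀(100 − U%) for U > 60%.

t ≈ 0.3 years

Drainage path length: H_d = H/2 = 3.4 m (double drainage).
U ≤ 60%: T_v = (π/4)·U² = (π/4)×0.39² = 0.11946.
t = T_v·H_d²/c_v = 0.11946×3.4²/4.6 = 0.3002 years.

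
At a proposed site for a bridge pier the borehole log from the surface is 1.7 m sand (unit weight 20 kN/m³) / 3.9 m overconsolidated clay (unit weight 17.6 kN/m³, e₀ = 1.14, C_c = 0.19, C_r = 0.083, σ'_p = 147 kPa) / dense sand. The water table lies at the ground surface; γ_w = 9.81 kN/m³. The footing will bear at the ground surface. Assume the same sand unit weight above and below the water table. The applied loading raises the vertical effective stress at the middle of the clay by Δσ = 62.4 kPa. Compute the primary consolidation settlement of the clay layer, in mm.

Mid-depth of clay below the ground surface: z = 1.7 + 3.9/2 = 3.65 m.
Total vertical stress at mid-clay: σ_v = 20×1.7 + 17.6×1.95 = 68.32 kPa.
Pore pressure: u = 9.81×(3.65 − 0) = 35.806 kPa.
Initial effective stress: σ'_0 = σ_v − u = 68.32 − 35.806 = 32.514 kPa.
Final effective stress: σ'_f = 32.514 + 62.4 = 94.914 kPa.
σ'_f = 94.914 ≤ σ'_p = 147 kPa, so the clay remains overconsolidated and only the recompression index applies:
S_c = C_r·H/(1+e₀)·log₁₀(σ'_f/σ'_0) = 0.083×3.9/2.14×log₁₀(94.914/32.514)
    = 0.15126 × 0.46526 = 0.07037 m

S_c ≈ 70.4 mm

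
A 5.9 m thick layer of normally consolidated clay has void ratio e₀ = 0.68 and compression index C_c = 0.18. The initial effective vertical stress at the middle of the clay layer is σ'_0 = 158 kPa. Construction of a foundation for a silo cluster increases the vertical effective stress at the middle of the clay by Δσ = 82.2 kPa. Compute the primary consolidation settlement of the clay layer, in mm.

S_c ≈ 115 mm

Final effective stress: σ'_f = σ'_0 + Δσ = 158 + 82.2 = 240.2 kPa.
Normally consolidated clay, so the full stress increment lies on the virgin compression line:
S_c = C_c·H/(1+e₀)·log₁₀(σ'_f/σ'_0) = 0.18×5.9/(1+0.68)×log₁₀(240.2/158)
    = 0.63214 × 0.18192 = 0.115 m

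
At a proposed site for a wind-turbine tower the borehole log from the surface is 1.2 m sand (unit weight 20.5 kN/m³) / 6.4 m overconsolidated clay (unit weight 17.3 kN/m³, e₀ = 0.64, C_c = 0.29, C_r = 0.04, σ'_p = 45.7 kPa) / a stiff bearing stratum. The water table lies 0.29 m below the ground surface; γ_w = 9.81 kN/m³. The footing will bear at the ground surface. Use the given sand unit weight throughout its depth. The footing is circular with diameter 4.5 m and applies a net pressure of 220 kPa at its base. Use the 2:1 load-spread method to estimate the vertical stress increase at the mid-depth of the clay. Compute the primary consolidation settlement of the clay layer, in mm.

Mid-depth of clay below the ground surface: z = 1.2 + 6.4/2 = 4.4 m.
Total vertical stress at mid-clay: σ_v = 20.5×1.2 + 17.3×3.2 = 79.96 kPa.
Pore pressure: u = 9.81×(4.4 − 0.29) = 40.319 kPa.
Initial effective stress: σ'_0 = σ_v − u = 79.96 − 40.319 = 39.641 kPa.
Stress increase at mid-clay by the 2:1 spreading method:
Δσ ≈ qD²/(D+z)² = 220×4.5²/(4.5+4.4)² = 56.243 kPa
Final effective stress: σ'_f = 39.641 + 56.243 = 95.884 kPa.
σ'_f = 95.884 > σ'_p = 45.7 kPa, so the stress path crosses the preconsolidation pressure — recompression up to σ'_p, then virgin compression beyond:
S_c = H/(1+e₀)·[C_r·log₁₀(σ'_p/σ'_0) + C_c·log₁₀(σ'_f/σ'_p)]
    = 6.4/1.64 × [0.04×log₁₀(45.7/39.641) + 0.29×log₁₀(95.884/45.7)]
    = 3.9024 × [0.0024709 + 0.093331] = 0.3739 m

S_c ≈ 374 mm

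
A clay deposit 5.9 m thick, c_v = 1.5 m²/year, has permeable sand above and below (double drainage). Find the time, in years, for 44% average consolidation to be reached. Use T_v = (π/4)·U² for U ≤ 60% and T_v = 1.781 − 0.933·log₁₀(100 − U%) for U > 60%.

Drainage path length: H_d = H/2 = 2.95 m (double drainage).
U ≤ 60%: T_v = (π/4)·U² = (π/4)×0.44² = 0.15205.
t = T_v·H_d²/c_v = 0.15205×2.95²/1.5 = 0.8821 years.

t ≈ 0.882 years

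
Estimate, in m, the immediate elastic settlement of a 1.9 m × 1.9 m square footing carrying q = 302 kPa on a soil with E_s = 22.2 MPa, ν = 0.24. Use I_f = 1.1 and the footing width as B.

S_e ≈ 0.0268 m

Immediate (elastic) settlement: S_e = q·B·(1−ν²)/E_s · I_f.
E_s = 22.2 MPa = 22200 kPa.
S_e = 302 × 1.9 × (1 − 0.24²) / 22200 × 1.1
    = 302 × 1.9 × 0.9424 / 22200 × 1.1
    = 0.02679 m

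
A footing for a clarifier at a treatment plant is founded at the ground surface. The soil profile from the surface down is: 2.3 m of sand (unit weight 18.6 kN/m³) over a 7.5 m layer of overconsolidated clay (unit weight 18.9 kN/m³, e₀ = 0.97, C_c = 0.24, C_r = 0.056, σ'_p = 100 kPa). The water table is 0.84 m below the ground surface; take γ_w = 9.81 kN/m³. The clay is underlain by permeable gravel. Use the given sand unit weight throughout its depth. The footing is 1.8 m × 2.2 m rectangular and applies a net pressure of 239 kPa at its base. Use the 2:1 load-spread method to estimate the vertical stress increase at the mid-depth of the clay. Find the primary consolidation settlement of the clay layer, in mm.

Mid-depth of clay below the ground surface: z = 2.3 + 7.5/2 = 6.05 m.
Total vertical stress at mid-clay: σ_v = 18.6×2.3 + 18.9×3.75 = 113.66 kPa.
Pore pressure: u = 9.81×(6.05 − 0.84) = 51.11 kPa.
Initial effective stress: σ'_0 = σ_v − u = 113.66 − 51.11 = 62.55 kPa.
Stress increase at mid-clay by the 2:1 spreading method:
Δσ = qBL/((B+z)(L+z)) = 239×1.8×2.2/((1.8+6.05)(2.2+6.05)) = 14.614 kPa
Final effective stress: σ'_f = 62.55 + 14.614 = 77.164 kPa.
σ'_f = 77.164 ≤ σ'_p = 100 kPa, so the clay remains overconsolidated and only the recompression index applies:
S_c = C_r·H/(1+e₀)·log₁₀(σ'_f/σ'_0) = 0.056×7.5/1.97×log₁₀(77.164/62.55)
    = 0.2132 × 0.091187 = 0.01944 m

S_c ≈ 19.4 mm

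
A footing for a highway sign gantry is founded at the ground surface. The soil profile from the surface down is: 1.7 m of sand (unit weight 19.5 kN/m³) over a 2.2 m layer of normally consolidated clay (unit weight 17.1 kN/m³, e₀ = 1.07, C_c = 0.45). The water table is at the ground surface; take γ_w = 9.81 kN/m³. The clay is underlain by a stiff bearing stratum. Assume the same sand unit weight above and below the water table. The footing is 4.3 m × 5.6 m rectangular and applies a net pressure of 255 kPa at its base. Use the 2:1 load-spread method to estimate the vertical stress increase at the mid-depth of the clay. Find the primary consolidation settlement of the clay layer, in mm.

Mid-depth of clay below the ground surface: z = 1.7 + 2.2/2 = 2.8 m.
Total vertical stress at mid-clay: σ_v = 19.5×1.7 + 17.1×1.1 = 51.96 kPa.
Pore pressure: u = 9.81×(2.8 − 0) = 27.468 kPa.
Initial effective stress: σ'_0 = σ_v − u = 51.96 − 27.468 = 24.492 kPa.
Stress increase at mid-clay by the 2:1 spreading method:
Δσ = qBL/((B+z)(L+z)) = 255×4.3×5.6/((4.3+2.8)(5.6+2.8)) = 102.96 kPa
Final effective stress: σ'_f = σ'_0 + Δσ = 24.492 + 102.96 = 127.45 kPa.
Normally consolidated clay, so the full stress increment lies on the virgin compression line:
S_c = C_c·H/(1+e₀)·log₁₀(σ'_f/σ'_0) = 0.45×2.2/(1+1.07)×log₁₀(127.45/24.492)
    = 0.47826 × 0.71632 = 0.3426 m

S_c ≈ 343 mm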